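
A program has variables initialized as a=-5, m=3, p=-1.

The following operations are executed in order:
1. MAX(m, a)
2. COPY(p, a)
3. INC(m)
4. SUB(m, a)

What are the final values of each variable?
{a: -5, m: 9, p: -5}

Step-by-step execution:
Initial: a=-5, m=3, p=-1
After step 1 (MAX(m, a)): a=-5, m=3, p=-1
After step 2 (COPY(p, a)): a=-5, m=3, p=-5
After step 3 (INC(m)): a=-5, m=4, p=-5
After step 4 (SUB(m, a)): a=-5, m=9, p=-5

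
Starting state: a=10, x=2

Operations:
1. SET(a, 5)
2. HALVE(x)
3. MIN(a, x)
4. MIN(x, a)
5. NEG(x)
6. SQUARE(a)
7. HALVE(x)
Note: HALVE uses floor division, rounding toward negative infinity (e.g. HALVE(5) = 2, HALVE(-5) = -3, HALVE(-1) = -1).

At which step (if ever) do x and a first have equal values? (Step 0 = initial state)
Step 3

x and a first become equal after step 3.

Comparing values at each step:
Initial: x=2, a=10
After step 1: x=2, a=5
After step 2: x=1, a=5
After step 3: x=1, a=1 ← equal!
After step 4: x=1, a=1 ← equal!
After step 5: x=-1, a=1
After step 6: x=-1, a=1
After step 7: x=-1, a=1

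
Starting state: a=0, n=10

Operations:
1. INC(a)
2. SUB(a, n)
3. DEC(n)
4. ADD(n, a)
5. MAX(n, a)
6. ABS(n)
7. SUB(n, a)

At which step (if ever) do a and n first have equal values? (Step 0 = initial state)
Never

a and n never become equal during execution.

Comparing values at each step:
Initial: a=0, n=10
After step 1: a=1, n=10
After step 2: a=-9, n=10
After step 3: a=-9, n=9
After step 4: a=-9, n=0
After step 5: a=-9, n=0
After step 6: a=-9, n=0
After step 7: a=-9, n=9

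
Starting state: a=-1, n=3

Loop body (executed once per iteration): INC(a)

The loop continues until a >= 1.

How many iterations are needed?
2

Tracing iterations:
Initial: a=-1, n=3
After iteration 1: a=0, n=3
After iteration 2: a=1, n=3
a >= 1 now holds, so the loop exits after 2 iterations.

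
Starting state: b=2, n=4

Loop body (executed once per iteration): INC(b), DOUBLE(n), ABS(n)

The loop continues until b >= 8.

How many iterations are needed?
6

Tracing iterations:
Initial: b=2, n=4
After iteration 1: b=3, n=8
After iteration 2: b=4, n=16
After iteration 3: b=5, n=32
After iteration 4: b=6, n=64
After iteration 5: b=7, n=128
After iteration 6: b=8, n=256
b >= 8 now holds, so the loop exits after 6 iterations.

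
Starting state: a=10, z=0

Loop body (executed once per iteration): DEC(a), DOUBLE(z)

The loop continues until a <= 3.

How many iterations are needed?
7

Tracing iterations:
Initial: a=10, z=0
After iteration 1: a=9, z=0
After iteration 2: a=8, z=0
After iteration 3: a=7, z=0
After iteration 4: a=6, z=0
After iteration 5: a=5, z=0
After iteration 6: a=4, z=0
After iteration 7: a=3, z=0
a <= 3 now holds, so the loop exits after 7 iterations.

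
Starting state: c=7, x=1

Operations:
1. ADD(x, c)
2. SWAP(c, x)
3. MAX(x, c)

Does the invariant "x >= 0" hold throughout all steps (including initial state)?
Yes

The invariant holds at every step.

State at each step:
Initial: c=7, x=1
After step 1: c=7, x=8
After step 2: c=8, x=7
After step 3: c=8, x=8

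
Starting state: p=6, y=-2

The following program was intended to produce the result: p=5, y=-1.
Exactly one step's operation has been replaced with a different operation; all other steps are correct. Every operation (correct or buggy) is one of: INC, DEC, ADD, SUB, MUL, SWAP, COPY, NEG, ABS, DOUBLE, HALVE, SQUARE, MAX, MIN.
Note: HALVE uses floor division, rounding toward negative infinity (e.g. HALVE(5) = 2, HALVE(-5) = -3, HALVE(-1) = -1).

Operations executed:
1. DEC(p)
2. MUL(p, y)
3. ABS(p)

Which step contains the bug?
Step 2

Trace with buggy code:
Initial: p=6, y=-2
After step 1: p=5, y=-2
After step 2: p=-10, y=-2
After step 3: p=10, y=-2
Actual final p=10, y=-2 ≠ expected p=5, y=-1.
Step 2 is the only position where a single-operation replacement can produce the expected result.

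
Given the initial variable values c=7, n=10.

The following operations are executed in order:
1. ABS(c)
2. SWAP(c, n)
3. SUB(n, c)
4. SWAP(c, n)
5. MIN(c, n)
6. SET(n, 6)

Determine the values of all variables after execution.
{c: -3, n: 6}

Step-by-step execution:
Initial: c=7, n=10
After step 1 (ABS(c)): c=7, n=10
After step 2 (SWAP(c, n)): c=10, n=7
After step 3 (SUB(n, c)): c=10, n=-3
After step 4 (SWAP(c, n)): c=-3, n=10
After step 5 (MIN(c, n)): c=-3, n=10
After step 6 (SET(n, 6)): c=-3, n=6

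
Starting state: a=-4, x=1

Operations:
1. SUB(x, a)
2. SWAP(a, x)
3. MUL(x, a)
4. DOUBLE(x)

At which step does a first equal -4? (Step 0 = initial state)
Step 0

Tracing a:
Initial: a = -4 ← first occurrence
After step 1: a = -4
After step 2: a = 5
After step 3: a = 5
After step 4: a = 5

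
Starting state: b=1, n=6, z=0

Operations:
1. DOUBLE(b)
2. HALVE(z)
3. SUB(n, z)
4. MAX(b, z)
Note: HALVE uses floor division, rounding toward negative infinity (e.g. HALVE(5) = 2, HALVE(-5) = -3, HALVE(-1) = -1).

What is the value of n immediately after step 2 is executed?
n = 6

Tracing n through execution:
Initial: n = 6
After step 1 (DOUBLE(b)): n = 6
After step 2 (HALVE(z)): n = 6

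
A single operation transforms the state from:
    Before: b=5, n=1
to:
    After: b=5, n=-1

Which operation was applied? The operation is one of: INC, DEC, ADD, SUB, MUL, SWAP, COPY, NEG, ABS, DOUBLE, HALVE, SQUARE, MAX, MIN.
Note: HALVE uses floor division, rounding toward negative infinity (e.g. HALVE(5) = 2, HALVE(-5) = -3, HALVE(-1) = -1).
NEG(n)

Analyzing the change:
Before: b=5, n=1
After: b=5, n=-1
Variable n changed from 1 to -1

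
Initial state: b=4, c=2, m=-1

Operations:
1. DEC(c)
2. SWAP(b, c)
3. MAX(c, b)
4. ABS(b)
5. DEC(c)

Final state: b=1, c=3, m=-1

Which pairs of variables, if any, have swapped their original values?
None

Comparing initial and final values:
c: 2 → 3
b: 4 → 1
m: -1 → -1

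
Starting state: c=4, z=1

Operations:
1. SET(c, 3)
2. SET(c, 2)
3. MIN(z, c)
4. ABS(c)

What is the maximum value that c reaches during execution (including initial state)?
4

Values of c at each step:
Initial: c = 4 ← maximum
After step 1: c = 3
After step 2: c = 2
After step 3: c = 2
After step 4: c = 2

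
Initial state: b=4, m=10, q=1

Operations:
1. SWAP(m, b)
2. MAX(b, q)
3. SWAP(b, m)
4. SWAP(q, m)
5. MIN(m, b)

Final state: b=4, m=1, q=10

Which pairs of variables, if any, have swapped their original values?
(m, q)

Comparing initial and final values:
m: 10 → 1
b: 4 → 4
q: 1 → 10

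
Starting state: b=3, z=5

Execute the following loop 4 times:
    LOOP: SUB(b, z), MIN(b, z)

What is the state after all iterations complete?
b=-17, z=5

Iteration trace:
Start: b=3, z=5
After iteration 1: b=-2, z=5
After iteration 2: b=-7, z=5
After iteration 3: b=-12, z=5
After iteration 4: b=-17, z=5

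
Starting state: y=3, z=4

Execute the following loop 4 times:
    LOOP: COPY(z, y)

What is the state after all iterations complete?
y=3, z=3

Iteration trace:
Start: y=3, z=4
After iteration 1: y=3, z=3
After iteration 2: y=3, z=3
After iteration 3: y=3, z=3
After iteration 4: y=3, z=3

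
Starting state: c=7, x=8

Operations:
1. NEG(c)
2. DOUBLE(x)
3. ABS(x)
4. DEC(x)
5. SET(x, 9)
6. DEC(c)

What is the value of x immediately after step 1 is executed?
x = 8

Tracing x through execution:
Initial: x = 8
After step 1 (NEG(c)): x = 8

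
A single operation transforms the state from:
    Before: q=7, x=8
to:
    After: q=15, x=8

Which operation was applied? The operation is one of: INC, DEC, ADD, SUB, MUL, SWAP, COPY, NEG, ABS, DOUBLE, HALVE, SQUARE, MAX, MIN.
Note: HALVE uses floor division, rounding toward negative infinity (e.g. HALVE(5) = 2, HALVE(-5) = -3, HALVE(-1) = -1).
ADD(q, x)

Analyzing the change:
Before: q=7, x=8
After: q=15, x=8
Variable q changed from 7 to 15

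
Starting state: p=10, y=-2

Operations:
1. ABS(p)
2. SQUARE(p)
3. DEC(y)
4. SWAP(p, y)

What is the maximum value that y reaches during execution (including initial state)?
100

Values of y at each step:
Initial: y = -2
After step 1: y = -2
After step 2: y = -2
After step 3: y = -3
After step 4: y = 100 ← maximum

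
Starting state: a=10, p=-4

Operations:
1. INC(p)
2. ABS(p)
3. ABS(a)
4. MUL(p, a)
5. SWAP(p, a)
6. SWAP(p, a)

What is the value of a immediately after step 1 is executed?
a = 10

Tracing a through execution:
Initial: a = 10
After step 1 (INC(p)): a = 10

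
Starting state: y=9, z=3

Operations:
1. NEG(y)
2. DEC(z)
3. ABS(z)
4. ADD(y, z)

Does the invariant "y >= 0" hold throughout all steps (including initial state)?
No, violated after step 1

The invariant is violated after step 1.

State at each step:
Initial: y=9, z=3
After step 1: y=-9, z=3
After step 2: y=-9, z=2
After step 3: y=-9, z=2
After step 4: y=-7, z=2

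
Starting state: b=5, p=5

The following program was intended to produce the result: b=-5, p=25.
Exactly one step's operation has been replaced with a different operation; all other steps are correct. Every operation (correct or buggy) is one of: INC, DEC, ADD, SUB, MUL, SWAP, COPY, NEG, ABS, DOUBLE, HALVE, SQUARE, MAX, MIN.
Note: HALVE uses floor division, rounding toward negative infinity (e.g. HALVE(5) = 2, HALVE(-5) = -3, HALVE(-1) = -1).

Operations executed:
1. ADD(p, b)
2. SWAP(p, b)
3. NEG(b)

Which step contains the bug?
Step 1

Trace with buggy code:
Initial: b=5, p=5
After step 1: b=5, p=10
After step 2: b=10, p=5
After step 3: b=-10, p=5
Actual final b=-10, p=5 ≠ expected b=-5, p=25.
Step 1 is the only position where a single-operation replacement can produce the expected result.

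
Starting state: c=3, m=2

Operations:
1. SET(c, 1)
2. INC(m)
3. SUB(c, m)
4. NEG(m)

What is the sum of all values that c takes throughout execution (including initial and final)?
1

Values of c at each step:
Initial: c = 3
After step 1: c = 1
After step 2: c = 1
After step 3: c = -2
After step 4: c = -2
Sum = 3 + 1 + 1 + -2 + -2 = 1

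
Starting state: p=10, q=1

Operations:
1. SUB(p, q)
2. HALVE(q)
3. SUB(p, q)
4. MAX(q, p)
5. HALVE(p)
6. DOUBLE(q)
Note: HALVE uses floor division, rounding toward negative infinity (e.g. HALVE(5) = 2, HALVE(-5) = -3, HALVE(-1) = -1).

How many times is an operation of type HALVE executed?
2

Counting HALVE operations:
Step 2: HALVE(q) ← HALVE
Step 5: HALVE(p) ← HALVE
Total: 2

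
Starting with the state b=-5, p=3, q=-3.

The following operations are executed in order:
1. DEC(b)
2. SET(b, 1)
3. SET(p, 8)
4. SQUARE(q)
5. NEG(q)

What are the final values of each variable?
{b: 1, p: 8, q: -9}

Step-by-step execution:
Initial: b=-5, p=3, q=-3
After step 1 (DEC(b)): b=-6, p=3, q=-3
After step 2 (SET(b, 1)): b=1, p=3, q=-3
After step 3 (SET(p, 8)): b=1, p=8, q=-3
After step 4 (SQUARE(q)): b=1, p=8, q=9
After step 5 (NEG(q)): b=1, p=8, q=-9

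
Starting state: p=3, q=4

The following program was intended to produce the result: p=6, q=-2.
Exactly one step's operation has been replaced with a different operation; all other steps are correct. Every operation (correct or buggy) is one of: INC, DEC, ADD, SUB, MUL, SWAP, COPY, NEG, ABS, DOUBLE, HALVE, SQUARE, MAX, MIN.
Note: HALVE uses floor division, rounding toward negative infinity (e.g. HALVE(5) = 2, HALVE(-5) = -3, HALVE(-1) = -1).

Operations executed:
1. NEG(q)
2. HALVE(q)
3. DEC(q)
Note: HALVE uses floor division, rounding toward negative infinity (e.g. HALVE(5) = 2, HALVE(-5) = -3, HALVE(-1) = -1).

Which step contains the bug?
Step 3

Trace with buggy code:
Initial: p=3, q=4
After step 1: p=3, q=-4
After step 2: p=3, q=-2
After step 3: p=3, q=-3
Actual final p=3, q=-3 ≠ expected p=6, q=-2.
Step 3 is the only position where a single-operation replacement can produce the expected result.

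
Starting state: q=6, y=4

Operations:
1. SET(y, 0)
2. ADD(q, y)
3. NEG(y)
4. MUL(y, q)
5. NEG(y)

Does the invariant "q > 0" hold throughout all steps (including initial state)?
Yes

The invariant holds at every step.

State at each step:
Initial: q=6, y=4
After step 1: q=6, y=0
After step 2: q=6, y=0
After step 3: q=6, y=0
After step 4: q=6, y=0
After step 5: q=6, y=0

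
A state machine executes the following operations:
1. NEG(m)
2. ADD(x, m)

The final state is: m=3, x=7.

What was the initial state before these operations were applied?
m=-3, x=4

Working backwards:
Final state: m=3, x=7
Before step 2 (ADD(x, m)): m=3, x=4
Before step 1 (NEG(m)): m=-3, x=4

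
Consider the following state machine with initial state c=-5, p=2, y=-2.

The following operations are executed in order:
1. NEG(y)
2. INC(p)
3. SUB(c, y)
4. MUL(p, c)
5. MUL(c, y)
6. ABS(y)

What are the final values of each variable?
{c: -14, p: -21, y: 2}

Step-by-step execution:
Initial: c=-5, p=2, y=-2
After step 1 (NEG(y)): c=-5, p=2, y=2
After step 2 (INC(p)): c=-5, p=3, y=2
After step 3 (SUB(c, y)): c=-7, p=3, y=2
After step 4 (MUL(p, c)): c=-7, p=-21, y=2
After step 5 (MUL(c, y)): c=-14, p=-21, y=2
After step 6 (ABS(y)): c=-14, p=-21, y=2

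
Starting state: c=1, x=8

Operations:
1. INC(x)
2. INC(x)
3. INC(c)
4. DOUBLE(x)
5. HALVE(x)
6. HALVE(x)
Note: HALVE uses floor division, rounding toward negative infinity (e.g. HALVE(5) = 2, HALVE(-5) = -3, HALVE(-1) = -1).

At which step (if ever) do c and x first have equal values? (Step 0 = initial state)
Never

c and x never become equal during execution.

Comparing values at each step:
Initial: c=1, x=8
After step 1: c=1, x=9
After step 2: c=1, x=10
After step 3: c=2, x=10
After step 4: c=2, x=20
After step 5: c=2, x=10
After step 6: c=2, x=5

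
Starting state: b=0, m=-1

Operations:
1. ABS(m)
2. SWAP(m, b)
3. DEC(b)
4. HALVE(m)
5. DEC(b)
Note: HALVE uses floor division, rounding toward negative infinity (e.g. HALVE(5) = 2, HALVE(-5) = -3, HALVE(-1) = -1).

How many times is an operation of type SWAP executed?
1

Counting SWAP operations:
Step 2: SWAP(m, b) ← SWAP
Total: 1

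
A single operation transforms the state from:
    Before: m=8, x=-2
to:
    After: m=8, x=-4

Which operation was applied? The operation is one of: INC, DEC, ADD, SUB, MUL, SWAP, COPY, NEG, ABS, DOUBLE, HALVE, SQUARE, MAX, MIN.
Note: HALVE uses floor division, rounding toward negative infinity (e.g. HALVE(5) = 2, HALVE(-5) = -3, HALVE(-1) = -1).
DOUBLE(x)

Analyzing the change:
Before: m=8, x=-2
After: m=8, x=-4
Variable x changed from -2 to -4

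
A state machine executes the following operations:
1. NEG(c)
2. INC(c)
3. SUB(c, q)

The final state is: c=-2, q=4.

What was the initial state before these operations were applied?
c=-1, q=4

Working backwards:
Final state: c=-2, q=4
Before step 3 (SUB(c, q)): c=2, q=4
Before step 2 (INC(c)): c=1, q=4
Before step 1 (NEG(c)): c=-1, q=4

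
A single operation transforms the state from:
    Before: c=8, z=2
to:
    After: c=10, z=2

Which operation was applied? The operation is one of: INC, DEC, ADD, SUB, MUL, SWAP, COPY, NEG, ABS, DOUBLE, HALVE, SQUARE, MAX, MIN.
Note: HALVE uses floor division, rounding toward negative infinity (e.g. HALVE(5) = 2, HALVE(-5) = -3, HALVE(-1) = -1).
ADD(c, z)

Analyzing the change:
Before: c=8, z=2
After: c=10, z=2
Variable c changed from 8 to 10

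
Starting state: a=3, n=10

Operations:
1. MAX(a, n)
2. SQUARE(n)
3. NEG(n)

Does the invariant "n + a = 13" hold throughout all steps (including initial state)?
No, violated after step 1

The invariant is violated after step 1.

State at each step:
Initial: a=3, n=10
After step 1: a=10, n=10
After step 2: a=10, n=100
After step 3: a=10, n=-100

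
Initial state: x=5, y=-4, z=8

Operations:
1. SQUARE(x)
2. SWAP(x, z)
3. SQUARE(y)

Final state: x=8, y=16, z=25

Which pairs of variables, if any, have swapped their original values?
None

Comparing initial and final values:
y: -4 → 16
x: 5 → 8
z: 8 → 25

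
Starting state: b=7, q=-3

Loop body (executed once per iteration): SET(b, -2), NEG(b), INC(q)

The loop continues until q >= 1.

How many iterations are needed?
4

Tracing iterations:
Initial: b=7, q=-3
After iteration 1: b=2, q=-2
After iteration 2: b=2, q=-1
After iteration 3: b=2, q=0
After iteration 4: b=2, q=1
q >= 1 now holds, so the loop exits after 4 iterations.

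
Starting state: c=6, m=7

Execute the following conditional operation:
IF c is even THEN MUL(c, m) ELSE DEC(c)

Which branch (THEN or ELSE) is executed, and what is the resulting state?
Branch: THEN, Final state: c=42, m=7

Evaluating condition: c is even
Condition is True, so THEN branch executes
After MUL(c, m): c=42, m=7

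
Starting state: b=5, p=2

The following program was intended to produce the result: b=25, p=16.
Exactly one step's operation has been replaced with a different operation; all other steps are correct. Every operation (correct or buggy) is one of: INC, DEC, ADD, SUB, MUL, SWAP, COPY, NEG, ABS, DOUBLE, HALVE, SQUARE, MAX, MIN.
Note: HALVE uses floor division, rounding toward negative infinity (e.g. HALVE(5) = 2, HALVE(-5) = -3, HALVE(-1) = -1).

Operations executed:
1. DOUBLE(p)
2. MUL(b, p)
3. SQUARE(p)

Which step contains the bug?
Step 2

Trace with buggy code:
Initial: b=5, p=2
After step 1: b=5, p=4
After step 2: b=20, p=4
After step 3: b=20, p=16
Actual final b=20, p=16 ≠ expected b=25, p=16.
Step 2 is the only position where a single-operation replacement can produce the expected result.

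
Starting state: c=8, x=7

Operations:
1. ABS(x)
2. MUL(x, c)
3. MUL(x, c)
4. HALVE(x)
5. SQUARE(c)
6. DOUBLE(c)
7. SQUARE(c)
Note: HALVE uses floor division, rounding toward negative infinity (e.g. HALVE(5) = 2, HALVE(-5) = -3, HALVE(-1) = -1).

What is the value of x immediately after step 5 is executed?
x = 224

Tracing x through execution:
Initial: x = 7
After step 1 (ABS(x)): x = 7
After step 2 (MUL(x, c)): x = 56
After step 3 (MUL(x, c)): x = 448
After step 4 (HALVE(x)): x = 224
After step 5 (SQUARE(c)): x = 224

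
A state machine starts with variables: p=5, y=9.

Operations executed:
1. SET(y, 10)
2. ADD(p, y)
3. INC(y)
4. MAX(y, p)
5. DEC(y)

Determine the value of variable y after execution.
y = 14

Tracing execution:
Step 1: SET(y, 10) → y = 10
Step 2: ADD(p, y) → y = 10
Step 3: INC(y) → y = 11
Step 4: MAX(y, p) → y = 15
Step 5: DEC(y) → y = 14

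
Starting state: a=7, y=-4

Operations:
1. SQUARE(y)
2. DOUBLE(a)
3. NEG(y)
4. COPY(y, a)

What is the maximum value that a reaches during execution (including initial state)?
14

Values of a at each step:
Initial: a = 7
After step 1: a = 7
After step 2: a = 14 ← maximum
After step 3: a = 14
After step 4: a = 14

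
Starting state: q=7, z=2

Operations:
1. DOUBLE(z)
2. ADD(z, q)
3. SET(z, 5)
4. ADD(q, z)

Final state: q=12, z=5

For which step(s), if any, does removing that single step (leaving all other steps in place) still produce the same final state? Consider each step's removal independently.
Step(s) 1, 2

Testing removal of each single step:
Without step 1: final = q=12, z=5 (same)
Without step 2: final = q=12, z=5 (same)
Without step 3: final = q=18, z=11 (different)
Without step 4: final = q=7, z=5 (different)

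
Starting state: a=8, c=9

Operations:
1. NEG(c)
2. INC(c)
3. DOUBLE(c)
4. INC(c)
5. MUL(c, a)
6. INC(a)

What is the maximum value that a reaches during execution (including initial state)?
9

Values of a at each step:
Initial: a = 8
After step 1: a = 8
After step 2: a = 8
After step 3: a = 8
After step 4: a = 8
After step 5: a = 8
After step 6: a = 9 ← maximum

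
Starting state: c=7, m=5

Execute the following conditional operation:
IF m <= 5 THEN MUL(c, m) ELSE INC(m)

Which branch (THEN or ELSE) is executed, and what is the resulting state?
Branch: THEN, Final state: c=35, m=5

Evaluating condition: m <= 5
m = 5
Condition is True, so THEN branch executes
After MUL(c, m): c=35, m=5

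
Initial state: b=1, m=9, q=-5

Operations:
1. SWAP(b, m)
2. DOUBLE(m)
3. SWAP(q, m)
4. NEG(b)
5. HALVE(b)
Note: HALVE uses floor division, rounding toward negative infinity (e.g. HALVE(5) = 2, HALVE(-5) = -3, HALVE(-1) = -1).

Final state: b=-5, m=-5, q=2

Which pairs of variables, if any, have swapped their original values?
None

Comparing initial and final values:
m: 9 → -5
b: 1 → -5
q: -5 → 2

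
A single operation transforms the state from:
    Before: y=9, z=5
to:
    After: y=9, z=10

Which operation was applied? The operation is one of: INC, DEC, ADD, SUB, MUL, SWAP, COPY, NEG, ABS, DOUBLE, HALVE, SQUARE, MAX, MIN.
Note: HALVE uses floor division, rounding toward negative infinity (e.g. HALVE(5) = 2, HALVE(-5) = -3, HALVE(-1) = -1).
DOUBLE(z)

Analyzing the change:
Before: y=9, z=5
After: y=9, z=10
Variable z changed from 5 to 10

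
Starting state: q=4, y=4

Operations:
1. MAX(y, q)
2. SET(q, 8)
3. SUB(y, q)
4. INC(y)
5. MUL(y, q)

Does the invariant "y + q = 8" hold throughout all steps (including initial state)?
No, violated after step 2

The invariant is violated after step 2.

State at each step:
Initial: q=4, y=4
After step 1: q=4, y=4
After step 2: q=8, y=4
After step 3: q=8, y=-4
After step 4: q=8, y=-3
After step 5: q=8, y=-24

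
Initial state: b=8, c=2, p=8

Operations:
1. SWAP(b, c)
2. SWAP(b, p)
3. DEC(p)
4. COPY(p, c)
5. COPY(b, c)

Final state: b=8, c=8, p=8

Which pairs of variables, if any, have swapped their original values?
None

Comparing initial and final values:
c: 2 → 8
p: 8 → 8
b: 8 → 8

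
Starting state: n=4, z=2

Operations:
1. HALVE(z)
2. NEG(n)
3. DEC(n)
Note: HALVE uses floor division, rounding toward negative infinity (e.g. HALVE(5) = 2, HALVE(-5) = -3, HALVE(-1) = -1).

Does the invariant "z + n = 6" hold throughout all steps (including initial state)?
No, violated after step 1

The invariant is violated after step 1.

State at each step:
Initial: n=4, z=2
After step 1: n=4, z=1
After step 2: n=-4, z=1
After step 3: n=-5, z=1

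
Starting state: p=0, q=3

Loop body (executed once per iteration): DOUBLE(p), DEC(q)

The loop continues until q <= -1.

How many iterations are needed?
4

Tracing iterations:
Initial: p=0, q=3
After iteration 1: p=0, q=2
After iteration 2: p=0, q=1
After iteration 3: p=0, q=0
After iteration 4: p=0, q=-1
q <= -1 now holds, so the loop exits after 4 iterations.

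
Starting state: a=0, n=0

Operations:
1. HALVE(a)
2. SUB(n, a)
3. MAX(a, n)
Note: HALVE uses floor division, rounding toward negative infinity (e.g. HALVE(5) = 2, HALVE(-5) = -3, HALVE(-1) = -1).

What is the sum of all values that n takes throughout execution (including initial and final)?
0

Values of n at each step:
Initial: n = 0
After step 1: n = 0
After step 2: n = 0
After step 3: n = 0
Sum = 0 + 0 + 0 + 0 = 0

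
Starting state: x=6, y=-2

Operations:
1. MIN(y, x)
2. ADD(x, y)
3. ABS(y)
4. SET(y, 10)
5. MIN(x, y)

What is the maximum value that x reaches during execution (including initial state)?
6

Values of x at each step:
Initial: x = 6 ← maximum
After step 1: x = 6
After step 2: x = 4
After step 3: x = 4
After step 4: x = 4
After step 5: x = 4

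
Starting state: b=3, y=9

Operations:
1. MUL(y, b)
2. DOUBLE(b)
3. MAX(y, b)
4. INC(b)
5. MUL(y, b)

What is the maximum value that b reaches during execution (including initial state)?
7

Values of b at each step:
Initial: b = 3
After step 1: b = 3
After step 2: b = 6
After step 3: b = 6
After step 4: b = 7 ← maximum
After step 5: b = 7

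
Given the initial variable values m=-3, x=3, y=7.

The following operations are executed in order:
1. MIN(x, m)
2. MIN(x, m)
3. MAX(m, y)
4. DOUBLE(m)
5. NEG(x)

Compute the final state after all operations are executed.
{m: 14, x: 3, y: 7}

Step-by-step execution:
Initial: m=-3, x=3, y=7
After step 1 (MIN(x, m)): m=-3, x=-3, y=7
After step 2 (MIN(x, m)): m=-3, x=-3, y=7
After step 3 (MAX(m, y)): m=7, x=-3, y=7
After step 4 (DOUBLE(m)): m=14, x=-3, y=7
After step 5 (NEG(x)): m=14, x=3, y=7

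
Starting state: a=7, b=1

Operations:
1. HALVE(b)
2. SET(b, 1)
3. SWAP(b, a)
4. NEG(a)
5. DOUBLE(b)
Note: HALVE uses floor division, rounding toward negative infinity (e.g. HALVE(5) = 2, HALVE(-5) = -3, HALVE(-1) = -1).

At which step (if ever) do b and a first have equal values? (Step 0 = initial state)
Never

b and a never become equal during execution.

Comparing values at each step:
Initial: b=1, a=7
After step 1: b=0, a=7
After step 2: b=1, a=7
After step 3: b=7, a=1
After step 4: b=7, a=-1
After step 5: b=14, a=-1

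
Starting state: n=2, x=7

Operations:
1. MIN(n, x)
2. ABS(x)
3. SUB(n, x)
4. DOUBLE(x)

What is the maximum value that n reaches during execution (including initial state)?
2

Values of n at each step:
Initial: n = 2 ← maximum
After step 1: n = 2
After step 2: n = 2
After step 3: n = -5
After step 4: n = -5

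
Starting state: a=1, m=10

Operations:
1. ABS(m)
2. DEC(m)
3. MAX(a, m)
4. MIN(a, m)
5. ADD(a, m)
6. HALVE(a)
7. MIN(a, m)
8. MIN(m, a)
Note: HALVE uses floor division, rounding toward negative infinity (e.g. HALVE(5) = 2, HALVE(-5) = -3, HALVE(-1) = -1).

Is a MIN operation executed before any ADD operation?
Yes

First MIN: step 4
First ADD: step 5
Since 4 < 5, MIN comes first.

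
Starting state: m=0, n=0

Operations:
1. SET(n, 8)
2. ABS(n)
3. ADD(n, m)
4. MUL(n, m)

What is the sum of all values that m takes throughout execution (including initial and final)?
0

Values of m at each step:
Initial: m = 0
After step 1: m = 0
After step 2: m = 0
After step 3: m = 0
After step 4: m = 0
Sum = 0 + 0 + 0 + 0 + 0 = 0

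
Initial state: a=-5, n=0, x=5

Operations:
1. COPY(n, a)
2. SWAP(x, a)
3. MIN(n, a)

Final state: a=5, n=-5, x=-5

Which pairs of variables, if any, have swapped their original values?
(a, x)

Comparing initial and final values:
n: 0 → -5
a: -5 → 5
x: 5 → -5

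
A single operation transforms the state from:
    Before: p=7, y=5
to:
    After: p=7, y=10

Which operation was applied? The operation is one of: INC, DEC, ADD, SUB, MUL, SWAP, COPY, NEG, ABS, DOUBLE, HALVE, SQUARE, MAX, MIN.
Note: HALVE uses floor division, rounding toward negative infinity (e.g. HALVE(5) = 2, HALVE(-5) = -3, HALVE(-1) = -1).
DOUBLE(y)

Analyzing the change:
Before: p=7, y=5
After: p=7, y=10
Variable y changed from 5 to 10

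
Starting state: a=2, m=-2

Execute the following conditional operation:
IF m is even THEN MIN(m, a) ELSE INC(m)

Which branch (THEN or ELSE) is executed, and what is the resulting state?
Branch: THEN, Final state: a=2, m=-2

Evaluating condition: m is even
Condition is True, so THEN branch executes
After MIN(m, a): a=2, m=-2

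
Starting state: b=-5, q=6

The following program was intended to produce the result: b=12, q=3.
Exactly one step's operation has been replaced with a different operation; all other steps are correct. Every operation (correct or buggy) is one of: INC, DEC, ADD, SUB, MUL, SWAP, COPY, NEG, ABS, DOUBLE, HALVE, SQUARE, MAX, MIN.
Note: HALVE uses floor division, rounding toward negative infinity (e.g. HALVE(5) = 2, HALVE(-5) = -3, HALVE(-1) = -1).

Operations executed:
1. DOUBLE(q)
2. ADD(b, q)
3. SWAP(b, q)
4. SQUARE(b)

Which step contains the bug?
Step 4

Trace with buggy code:
Initial: b=-5, q=6
After step 1: b=-5, q=12
After step 2: b=7, q=12
After step 3: b=12, q=7
After step 4: b=144, q=7
Actual final b=144, q=7 ≠ expected b=12, q=3.
Step 4 is the only position where a single-operation replacement can produce the expected result.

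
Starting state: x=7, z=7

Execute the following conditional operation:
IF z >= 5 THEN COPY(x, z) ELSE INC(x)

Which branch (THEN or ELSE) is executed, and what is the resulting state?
Branch: THEN, Final state: x=7, z=7

Evaluating condition: z >= 5
z = 7
Condition is True, so THEN branch executes
After COPY(x, z): x=7, z=7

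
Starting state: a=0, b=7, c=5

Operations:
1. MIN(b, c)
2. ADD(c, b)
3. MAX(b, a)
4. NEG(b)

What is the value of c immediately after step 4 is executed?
c = 10

Tracing c through execution:
Initial: c = 5
After step 1 (MIN(b, c)): c = 5
After step 2 (ADD(c, b)): c = 10
After step 3 (MAX(b, a)): c = 10
After step 4 (NEG(b)): c = 10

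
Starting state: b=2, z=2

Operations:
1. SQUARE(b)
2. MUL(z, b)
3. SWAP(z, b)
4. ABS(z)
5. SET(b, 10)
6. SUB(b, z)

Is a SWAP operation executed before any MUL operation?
No

First SWAP: step 3
First MUL: step 2
Since 3 > 2, MUL comes first.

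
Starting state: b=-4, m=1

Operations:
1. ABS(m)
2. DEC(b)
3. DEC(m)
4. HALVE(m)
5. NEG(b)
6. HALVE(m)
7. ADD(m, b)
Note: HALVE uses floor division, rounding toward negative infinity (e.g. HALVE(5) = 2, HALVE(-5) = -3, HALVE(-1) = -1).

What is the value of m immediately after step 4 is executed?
m = 0

Tracing m through execution:
Initial: m = 1
After step 1 (ABS(m)): m = 1
After step 2 (DEC(b)): m = 1
After step 3 (DEC(m)): m = 0
After step 4 (HALVE(m)): m = 0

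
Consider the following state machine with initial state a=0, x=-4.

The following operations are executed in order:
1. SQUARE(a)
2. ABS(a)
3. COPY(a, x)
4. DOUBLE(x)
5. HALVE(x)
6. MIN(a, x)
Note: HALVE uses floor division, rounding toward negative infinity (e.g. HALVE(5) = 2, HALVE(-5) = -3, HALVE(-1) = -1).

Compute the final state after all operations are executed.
{a: -4, x: -4}

Step-by-step execution:
Initial: a=0, x=-4
After step 1 (SQUARE(a)): a=0, x=-4
After step 2 (ABS(a)): a=0, x=-4
After step 3 (COPY(a, x)): a=-4, x=-4
After step 4 (DOUBLE(x)): a=-4, x=-8
After step 5 (HALVE(x)): a=-4, x=-4
After step 6 (MIN(a, x)): a=-4, x=-4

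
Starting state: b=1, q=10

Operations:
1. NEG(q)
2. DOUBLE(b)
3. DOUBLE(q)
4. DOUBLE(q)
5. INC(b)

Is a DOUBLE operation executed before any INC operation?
Yes

First DOUBLE: step 2
First INC: step 5
Since 2 < 5, DOUBLE comes first.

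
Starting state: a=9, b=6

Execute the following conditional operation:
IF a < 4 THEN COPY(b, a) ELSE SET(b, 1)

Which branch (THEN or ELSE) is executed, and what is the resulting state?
Branch: ELSE, Final state: a=9, b=1

Evaluating condition: a < 4
a = 9
Condition is False, so ELSE branch executes
After SET(b, 1): a=9, b=1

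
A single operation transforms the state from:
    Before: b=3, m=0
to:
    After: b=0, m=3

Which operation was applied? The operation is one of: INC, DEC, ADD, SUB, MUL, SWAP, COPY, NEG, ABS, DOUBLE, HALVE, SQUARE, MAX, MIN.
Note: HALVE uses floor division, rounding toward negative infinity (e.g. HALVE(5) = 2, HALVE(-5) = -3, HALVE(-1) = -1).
SWAP(m, b)

Analyzing the change:
Before: b=3, m=0
After: b=0, m=3
Variable m changed from 0 to 3
Variable b changed from 3 to 0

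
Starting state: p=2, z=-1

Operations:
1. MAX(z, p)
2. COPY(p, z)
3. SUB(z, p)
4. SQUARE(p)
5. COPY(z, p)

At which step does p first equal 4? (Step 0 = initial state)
Step 4

Tracing p:
Initial: p = 2
After step 1: p = 2
After step 2: p = 2
After step 3: p = 2
After step 4: p = 4 ← first occurrence
After step 5: p = 4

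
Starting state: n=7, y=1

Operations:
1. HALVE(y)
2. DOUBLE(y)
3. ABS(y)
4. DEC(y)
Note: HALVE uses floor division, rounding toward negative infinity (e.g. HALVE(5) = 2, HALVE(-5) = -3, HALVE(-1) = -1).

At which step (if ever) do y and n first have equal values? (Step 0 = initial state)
Never

y and n never become equal during execution.

Comparing values at each step:
Initial: y=1, n=7
After step 1: y=0, n=7
After step 2: y=0, n=7
After step 3: y=0, n=7
After step 4: y=-1, n=7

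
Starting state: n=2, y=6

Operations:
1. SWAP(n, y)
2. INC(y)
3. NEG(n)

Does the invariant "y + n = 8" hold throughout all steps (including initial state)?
No, violated after step 2

The invariant is violated after step 2.

State at each step:
Initial: n=2, y=6
After step 1: n=6, y=2
After step 2: n=6, y=3
After step 3: n=-6, y=3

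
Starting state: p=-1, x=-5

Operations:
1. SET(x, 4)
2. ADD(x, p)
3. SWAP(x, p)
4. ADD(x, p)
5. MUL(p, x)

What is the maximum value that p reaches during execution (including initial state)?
6

Values of p at each step:
Initial: p = -1
After step 1: p = -1
After step 2: p = -1
After step 3: p = 3
After step 4: p = 3
After step 5: p = 6 ← maximum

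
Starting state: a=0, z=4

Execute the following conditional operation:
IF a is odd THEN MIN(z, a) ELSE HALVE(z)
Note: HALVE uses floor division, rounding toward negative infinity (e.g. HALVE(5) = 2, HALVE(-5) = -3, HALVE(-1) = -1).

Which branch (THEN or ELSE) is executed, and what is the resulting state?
Branch: ELSE, Final state: a=0, z=2

Evaluating condition: a is odd
Condition is False, so ELSE branch executes
After HALVE(z): a=0, z=2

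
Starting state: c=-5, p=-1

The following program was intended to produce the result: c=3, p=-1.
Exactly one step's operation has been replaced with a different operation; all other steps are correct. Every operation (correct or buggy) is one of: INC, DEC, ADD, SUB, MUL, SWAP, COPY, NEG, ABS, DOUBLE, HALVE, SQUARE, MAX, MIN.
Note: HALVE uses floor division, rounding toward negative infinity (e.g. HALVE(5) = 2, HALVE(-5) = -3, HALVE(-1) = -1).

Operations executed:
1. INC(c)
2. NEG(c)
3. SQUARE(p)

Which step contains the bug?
Step 3

Trace with buggy code:
Initial: c=-5, p=-1
After step 1: c=-4, p=-1
After step 2: c=4, p=-1
After step 3: c=4, p=1
Actual final c=4, p=1 ≠ expected c=3, p=-1.
Step 3 is the only position where a single-operation replacement can produce the expected result.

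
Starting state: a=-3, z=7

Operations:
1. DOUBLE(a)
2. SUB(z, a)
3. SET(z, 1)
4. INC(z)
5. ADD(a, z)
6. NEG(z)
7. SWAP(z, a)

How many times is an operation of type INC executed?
1

Counting INC operations:
Step 4: INC(z) ← INC
Total: 1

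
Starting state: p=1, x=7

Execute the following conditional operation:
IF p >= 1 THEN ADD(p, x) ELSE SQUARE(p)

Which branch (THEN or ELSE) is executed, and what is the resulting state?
Branch: THEN, Final state: p=8, x=7

Evaluating condition: p >= 1
p = 1
Condition is True, so THEN branch executes
After ADD(p, x): p=8, x=7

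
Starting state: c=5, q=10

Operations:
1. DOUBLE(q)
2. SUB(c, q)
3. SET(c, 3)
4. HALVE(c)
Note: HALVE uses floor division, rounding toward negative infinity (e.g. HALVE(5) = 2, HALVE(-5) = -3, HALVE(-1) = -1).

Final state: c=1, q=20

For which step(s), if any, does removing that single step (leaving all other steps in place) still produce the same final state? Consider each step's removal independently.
Step(s) 2

Testing removal of each single step:
Without step 1: final = c=1, q=10 (different)
Without step 2: final = c=1, q=20 (same)
Without step 3: final = c=-8, q=20 (different)
Without step 4: final = c=3, q=20 (different)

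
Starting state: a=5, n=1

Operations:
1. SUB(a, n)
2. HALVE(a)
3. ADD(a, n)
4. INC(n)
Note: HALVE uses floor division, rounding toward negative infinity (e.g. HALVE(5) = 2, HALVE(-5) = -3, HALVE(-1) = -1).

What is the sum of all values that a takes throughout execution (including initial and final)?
17

Values of a at each step:
Initial: a = 5
After step 1: a = 4
After step 2: a = 2
After step 3: a = 3
After step 4: a = 3
Sum = 5 + 4 + 2 + 3 + 3 = 17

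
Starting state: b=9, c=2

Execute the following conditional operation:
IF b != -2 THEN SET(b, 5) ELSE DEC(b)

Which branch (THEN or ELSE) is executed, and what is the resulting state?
Branch: THEN, Final state: b=5, c=2

Evaluating condition: b != -2
b = 9
Condition is True, so THEN branch executes
After SET(b, 5): b=5, c=2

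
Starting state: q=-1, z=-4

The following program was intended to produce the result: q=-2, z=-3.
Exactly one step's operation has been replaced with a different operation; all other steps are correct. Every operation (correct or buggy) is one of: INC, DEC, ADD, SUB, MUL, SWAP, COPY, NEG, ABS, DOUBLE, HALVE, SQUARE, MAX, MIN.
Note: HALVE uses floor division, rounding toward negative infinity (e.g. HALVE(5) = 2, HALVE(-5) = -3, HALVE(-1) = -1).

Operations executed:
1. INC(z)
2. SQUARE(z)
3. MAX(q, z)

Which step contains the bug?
Step 2

Trace with buggy code:
Initial: q=-1, z=-4
After step 1: q=-1, z=-3
After step 2: q=-1, z=9
After step 3: q=9, z=9
Actual final q=9, z=9 ≠ expected q=-2, z=-3.
Step 2 is the only position where a single-operation replacement can produce the expected result.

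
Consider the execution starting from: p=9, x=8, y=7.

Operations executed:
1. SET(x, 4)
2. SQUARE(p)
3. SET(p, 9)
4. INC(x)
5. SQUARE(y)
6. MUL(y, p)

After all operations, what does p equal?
p = 9

Tracing execution:
Step 1: SET(x, 4) → p = 9
Step 2: SQUARE(p) → p = 81
Step 3: SET(p, 9) → p = 9
Step 4: INC(x) → p = 9
Step 5: SQUARE(y) → p = 9
Step 6: MUL(y, p) → p = 9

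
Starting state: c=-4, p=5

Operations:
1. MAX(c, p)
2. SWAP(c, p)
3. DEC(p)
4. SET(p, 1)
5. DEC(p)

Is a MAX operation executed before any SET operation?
Yes

First MAX: step 1
First SET: step 4
Since 1 < 4, MAX comes first.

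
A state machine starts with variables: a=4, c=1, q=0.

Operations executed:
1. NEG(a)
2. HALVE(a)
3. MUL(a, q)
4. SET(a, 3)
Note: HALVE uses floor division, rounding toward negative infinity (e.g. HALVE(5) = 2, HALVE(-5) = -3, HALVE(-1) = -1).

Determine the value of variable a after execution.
a = 3

Tracing execution:
Step 1: NEG(a) → a = -4
Step 2: HALVE(a) → a = -2
Step 3: MUL(a, q) → a = 0
Step 4: SET(a, 3) → a = 3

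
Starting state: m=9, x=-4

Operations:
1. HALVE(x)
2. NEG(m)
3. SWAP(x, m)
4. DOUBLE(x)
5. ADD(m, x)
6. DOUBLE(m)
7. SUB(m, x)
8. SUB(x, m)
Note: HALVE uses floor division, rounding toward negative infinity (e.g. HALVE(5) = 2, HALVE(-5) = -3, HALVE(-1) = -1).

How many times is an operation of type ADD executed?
1

Counting ADD operations:
Step 5: ADD(m, x) ← ADD
Total: 1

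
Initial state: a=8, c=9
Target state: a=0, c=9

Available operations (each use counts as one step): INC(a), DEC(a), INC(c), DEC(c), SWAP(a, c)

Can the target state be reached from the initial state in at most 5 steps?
No

The target state cannot be reached within 5 steps.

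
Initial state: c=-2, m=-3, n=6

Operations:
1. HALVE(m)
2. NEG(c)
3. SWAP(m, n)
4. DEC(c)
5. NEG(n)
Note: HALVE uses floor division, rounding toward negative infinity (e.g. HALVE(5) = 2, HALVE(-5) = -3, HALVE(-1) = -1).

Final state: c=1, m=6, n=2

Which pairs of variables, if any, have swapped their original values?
None

Comparing initial and final values:
n: 6 → 2
m: -3 → 6
c: -2 → 1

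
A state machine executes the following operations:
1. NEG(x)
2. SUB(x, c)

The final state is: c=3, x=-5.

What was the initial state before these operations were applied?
c=3, x=2

Working backwards:
Final state: c=3, x=-5
Before step 2 (SUB(x, c)): c=3, x=-2
Before step 1 (NEG(x)): c=3, x=2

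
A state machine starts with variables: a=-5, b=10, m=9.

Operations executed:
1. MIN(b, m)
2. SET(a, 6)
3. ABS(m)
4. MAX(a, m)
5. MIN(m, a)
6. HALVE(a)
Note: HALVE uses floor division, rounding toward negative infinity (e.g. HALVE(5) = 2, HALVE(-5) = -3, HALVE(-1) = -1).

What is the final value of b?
b = 9

Tracing execution:
Step 1: MIN(b, m) → b = 9
Step 2: SET(a, 6) → b = 9
Step 3: ABS(m) → b = 9
Step 4: MAX(a, m) → b = 9
Step 5: MIN(m, a) → b = 9
Step 6: HALVE(a) → b = 9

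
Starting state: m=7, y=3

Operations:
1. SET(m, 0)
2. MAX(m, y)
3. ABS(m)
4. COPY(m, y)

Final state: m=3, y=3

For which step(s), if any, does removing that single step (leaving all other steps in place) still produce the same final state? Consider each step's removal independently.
Step(s) 1, 2, 3, 4

Testing removal of each single step:
Without step 1: final = m=3, y=3 (same)
Without step 2: final = m=3, y=3 (same)
Without step 3: final = m=3, y=3 (same)
Without step 4: final = m=3, y=3 (same)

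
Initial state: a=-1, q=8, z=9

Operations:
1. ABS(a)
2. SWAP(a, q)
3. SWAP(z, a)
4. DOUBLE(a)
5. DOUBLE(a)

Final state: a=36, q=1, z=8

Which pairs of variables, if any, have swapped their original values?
None

Comparing initial and final values:
z: 9 → 8
q: 8 → 1
a: -1 → 36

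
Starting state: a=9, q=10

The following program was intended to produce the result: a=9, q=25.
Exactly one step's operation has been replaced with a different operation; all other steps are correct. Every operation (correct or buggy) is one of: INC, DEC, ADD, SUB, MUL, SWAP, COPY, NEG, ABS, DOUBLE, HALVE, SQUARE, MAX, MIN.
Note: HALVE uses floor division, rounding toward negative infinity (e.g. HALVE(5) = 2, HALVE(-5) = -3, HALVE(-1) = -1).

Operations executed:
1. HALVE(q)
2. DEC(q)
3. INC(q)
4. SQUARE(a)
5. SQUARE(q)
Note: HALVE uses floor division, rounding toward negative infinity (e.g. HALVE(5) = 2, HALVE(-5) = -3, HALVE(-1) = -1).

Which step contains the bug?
Step 4

Trace with buggy code:
Initial: a=9, q=10
After step 1: a=9, q=5
After step 2: a=9, q=4
After step 3: a=9, q=5
After step 4: a=81, q=5
After step 5: a=81, q=25
Actual final a=81, q=25 ≠ expected a=9, q=25.
Step 4 is the only position where a single-operation replacement can produce the expected result.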